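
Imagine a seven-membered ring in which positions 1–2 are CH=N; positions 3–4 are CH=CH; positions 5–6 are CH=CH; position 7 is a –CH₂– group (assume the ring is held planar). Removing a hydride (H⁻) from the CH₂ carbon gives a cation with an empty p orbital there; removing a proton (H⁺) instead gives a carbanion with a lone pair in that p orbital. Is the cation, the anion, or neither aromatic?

The cation

Once that carbon is sp², every ring atom has a p orbital and both ions are fully conjugated.
Cation: 3 × 2 + 0 = 6 π electrons → 4(1)+2, aromatic.
Anion: 3 × 2 + 2 = 8 π electrons → 4(2), antiaromatic.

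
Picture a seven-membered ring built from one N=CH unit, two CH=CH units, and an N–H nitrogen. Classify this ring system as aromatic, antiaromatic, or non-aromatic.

Antiaromatic

The p orbitals form a continuous loop: every atom in a ring double bond is sp² and brings one electron to the p orbital; each =N– nitrogen is pyridine-type (lone pair in the sp² plane, one electron in the p orbital); the pyrrole-type nitrogen donates its lone pair from the p orbital. The ring is fully conjugated.
π-electron count: 3 × 2 = 6 from the double-bond units + 2 from the NH atom = 8.
8 is a 4n count (n = 2), so the planar conjugated ring is antiaromatic.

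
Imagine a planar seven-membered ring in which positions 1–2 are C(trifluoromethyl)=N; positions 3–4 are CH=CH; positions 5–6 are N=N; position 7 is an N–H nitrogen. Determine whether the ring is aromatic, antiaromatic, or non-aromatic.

Antiaromatic

Check conjugation: every atom in a ring double bond is sp² and brings one electron to the p orbital; each sp² =N– keeps its lone pair in-plane and puts one electron into the π system; the pyrrole-type nitrogen donates its lone pair from the p orbital — every position has a p orbital, so the cyclic π system is continuous.
Adding the contributions, 3 × 2 = 6 from the double-bond units + 2 from the NH atom = 8.
8 = 4(2); a planar, fully conjugated 4n system is antiaromatic.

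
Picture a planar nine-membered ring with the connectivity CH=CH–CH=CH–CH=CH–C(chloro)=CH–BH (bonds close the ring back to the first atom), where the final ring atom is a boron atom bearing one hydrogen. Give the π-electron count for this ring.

8

Every ring atom contributes a p orbital perpendicular to the ring (the double-bond atoms are sp², each contributing one p electron; the boron has an empty p orbital), so the π system is cyclic and fully conjugated.
Counting π electrons: 4 × 2 = 8 from the double-bond units + 0 from the BH atom = 8.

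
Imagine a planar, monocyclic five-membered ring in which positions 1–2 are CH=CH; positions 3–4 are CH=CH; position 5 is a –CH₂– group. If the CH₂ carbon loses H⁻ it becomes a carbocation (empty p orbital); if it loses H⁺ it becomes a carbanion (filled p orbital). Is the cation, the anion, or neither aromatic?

In both ions every ring atom is sp² and contributes a p orbital, so both rings are fully conjugated.
Cation: 2 × 2 + 0 = 4 π electrons → 4(1), antiaromatic.
Anion: 2 × 2 + 2 = 6 π electrons → 4(1)+2, aromatic.

The anion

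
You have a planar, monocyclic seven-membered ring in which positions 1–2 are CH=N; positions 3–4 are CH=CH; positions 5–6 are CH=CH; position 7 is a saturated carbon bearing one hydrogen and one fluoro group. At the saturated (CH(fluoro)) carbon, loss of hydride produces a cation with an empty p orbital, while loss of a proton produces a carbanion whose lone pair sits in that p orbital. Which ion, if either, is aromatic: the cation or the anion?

The cation

In both ions every ring atom is sp² and contributes a p orbital, so both rings are fully conjugated.
Cation: 3 × 2 + 0 = 6 π electrons → 4(1)+2, aromatic.
Anion: 3 × 2 + 2 = 8 π electrons → 4(2), antiaromatic.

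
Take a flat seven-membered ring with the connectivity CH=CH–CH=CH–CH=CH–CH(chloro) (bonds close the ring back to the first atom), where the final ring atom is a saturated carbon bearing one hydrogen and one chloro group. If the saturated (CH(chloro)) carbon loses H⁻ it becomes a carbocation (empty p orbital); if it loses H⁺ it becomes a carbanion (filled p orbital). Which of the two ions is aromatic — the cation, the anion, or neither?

Once that carbon is sp², every ring atom has a p orbital and both ions are fully conjugated.
Cation: 3 × 2 + 0 = 6 π electrons → 4(1)+2, aromatic.
Anion: 3 × 2 + 2 = 8 π electrons → 4(2), antiaromatic.

The cation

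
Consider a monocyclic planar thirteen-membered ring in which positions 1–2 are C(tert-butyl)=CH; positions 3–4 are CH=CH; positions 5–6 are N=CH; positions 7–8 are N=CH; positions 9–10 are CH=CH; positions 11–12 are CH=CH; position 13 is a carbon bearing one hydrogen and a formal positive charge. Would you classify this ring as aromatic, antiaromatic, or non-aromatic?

All ring atoms are sp² and supply a p orbital to the ring (the double-bond atoms are sp², each contributing one p electron; each =N– nitrogen is pyridine-type (lone pair in the sp² plane, one electron in the p orbital); the carbocation has an empty p orbital); the conjugation is uninterrupted.
π-electron count: 6 × 2 = 12 from the double-bond units + 0 from the CH(+) atom = 12.
12 is a 4n count (n = 3), so the planar conjugated ring is antiaromatic.

Antiaromatic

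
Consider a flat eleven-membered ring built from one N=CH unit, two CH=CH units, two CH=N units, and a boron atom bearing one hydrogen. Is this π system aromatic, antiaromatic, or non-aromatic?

Aromatic

Check conjugation: every atom in a ring double bond is sp² and brings one electron to the p orbital; the doubly-bonded nitrogens are pyridine-type — their lone pairs lie in the ring plane, leaving one electron in the p orbital; the boron has an empty p orbital — every position has a p orbital, so the cyclic π system is continuous.
π-electron count: 5 × 2 = 10 from the double-bond units + 0 from the BH atom = 10.
With 10 π electrons (n = 2), the Hückel 4n+2 condition holds.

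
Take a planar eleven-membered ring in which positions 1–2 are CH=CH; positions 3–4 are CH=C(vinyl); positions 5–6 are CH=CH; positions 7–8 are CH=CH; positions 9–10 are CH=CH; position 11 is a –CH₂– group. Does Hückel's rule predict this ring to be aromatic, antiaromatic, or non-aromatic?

Non-aromatic

The CH2 carbon is saturated: the tetrahedral CH₂ carbon is sp³ and has no p orbital in the ring π system. Conjugation is not continuous around the ring.
A ring that is not fully conjugated cannot be aromatic or antiaromatic regardless of its π-electron count.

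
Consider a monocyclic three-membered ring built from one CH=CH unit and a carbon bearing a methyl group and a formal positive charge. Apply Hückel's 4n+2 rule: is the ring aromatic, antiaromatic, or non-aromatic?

All ring atoms are sp² and supply a p orbital to the ring (each doubly-bonded ring atom is sp² with one p-orbital electron; the carbocation has an empty p orbital); the conjugation is uninterrupted.
Tallying contributions gives 1 × 2 = 2 from the double-bond unit + 0 from the C(methyl)(+) atom = 2.
Since 2 = 4·0 + 2, the ring meets the 4n+2 criterion.

Aromatic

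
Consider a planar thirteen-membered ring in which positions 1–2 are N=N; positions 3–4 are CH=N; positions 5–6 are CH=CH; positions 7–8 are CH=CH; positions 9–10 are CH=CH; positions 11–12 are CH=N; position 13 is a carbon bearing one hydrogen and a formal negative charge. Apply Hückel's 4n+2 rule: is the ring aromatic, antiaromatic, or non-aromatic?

Aromatic

The p orbitals form a continuous loop: every atom in a ring double bond is sp² and brings one electron to the p orbital; each sp² =N– keeps its lone pair in-plane and puts one electron into the π system; the carbanion's lone pair occupies the p orbital. The ring is fully conjugated.
Counting π electrons: 6 × 2 = 12 from the double-bond units + 2 from the CH(-) atom = 14.
With 14 π electrons (n = 3), the Hückel 4n+2 condition holds.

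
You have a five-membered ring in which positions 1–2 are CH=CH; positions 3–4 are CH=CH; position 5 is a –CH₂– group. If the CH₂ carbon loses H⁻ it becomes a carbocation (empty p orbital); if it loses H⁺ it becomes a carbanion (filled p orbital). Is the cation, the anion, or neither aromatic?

The anion

In both ions every ring atom is sp² and contributes a p orbital, so both rings are fully conjugated.
Cation: 2 × 2 + 0 = 4 π electrons → 4(1), antiaromatic.
Anion: 2 × 2 + 2 = 6 π electrons → 4(1)+2, aromatic.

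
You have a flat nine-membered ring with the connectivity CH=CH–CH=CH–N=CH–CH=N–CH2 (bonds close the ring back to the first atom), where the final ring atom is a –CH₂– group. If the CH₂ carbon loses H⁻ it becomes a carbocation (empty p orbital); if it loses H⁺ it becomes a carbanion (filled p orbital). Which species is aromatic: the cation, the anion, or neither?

Both ions have a continuous loop of p orbitals — each ring atom is sp².
Cation: 4 × 2 + 0 = 8 π electrons → 4(2), antiaromatic.
Anion: 4 × 2 + 2 = 10 π electrons → 4(2)+2, aromatic.

The anion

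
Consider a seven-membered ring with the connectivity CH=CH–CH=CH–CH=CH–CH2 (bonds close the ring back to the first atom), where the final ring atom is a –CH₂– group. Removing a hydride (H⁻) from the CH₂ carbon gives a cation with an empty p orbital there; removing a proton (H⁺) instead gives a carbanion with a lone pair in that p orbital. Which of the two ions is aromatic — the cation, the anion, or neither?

The cation

Both ions have a continuous loop of p orbitals — each ring atom is sp².
Cation: 3 × 2 + 0 = 6 π electrons → 4(1)+2, aromatic.
Anion: 3 × 2 + 2 = 8 π electrons → 4(2), antiaromatic.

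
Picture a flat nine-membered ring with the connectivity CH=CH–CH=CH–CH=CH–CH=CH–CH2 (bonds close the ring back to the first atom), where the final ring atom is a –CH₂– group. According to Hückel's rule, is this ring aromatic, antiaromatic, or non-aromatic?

Non-aromatic

At the CH2 position, the tetrahedral CH₂ carbon is sp³ and has no p orbital in the ring π system; the ring's p-orbital overlap is broken there.
Without a continuous loop of overlapping p orbitals the Hückel electron count never comes into play.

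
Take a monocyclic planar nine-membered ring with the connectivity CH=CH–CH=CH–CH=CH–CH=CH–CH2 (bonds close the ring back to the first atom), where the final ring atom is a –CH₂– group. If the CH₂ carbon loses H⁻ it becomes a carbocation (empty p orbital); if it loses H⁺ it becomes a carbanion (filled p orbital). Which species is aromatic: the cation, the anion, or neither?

The anion

Once that carbon is sp², every ring atom has a p orbital and both ions are fully conjugated.
Cation: 4 × 2 + 0 = 8 π electrons → 4(2), antiaromatic.
Anion: 4 × 2 + 2 = 10 π electrons → 4(2)+2, aromatic.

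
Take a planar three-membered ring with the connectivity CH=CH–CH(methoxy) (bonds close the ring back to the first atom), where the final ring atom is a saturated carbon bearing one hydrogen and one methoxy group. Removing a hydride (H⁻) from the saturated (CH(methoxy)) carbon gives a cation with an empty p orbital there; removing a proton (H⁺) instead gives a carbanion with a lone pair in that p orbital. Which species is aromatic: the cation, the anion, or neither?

In both ions every ring atom is sp² and contributes a p orbital, so both rings are fully conjugated.
Cation: 1 × 2 + 0 = 2 π electrons → 4(0)+2, aromatic.
Anion: 1 × 2 + 2 = 4 π electrons → 4(1), antiaromatic.

The cation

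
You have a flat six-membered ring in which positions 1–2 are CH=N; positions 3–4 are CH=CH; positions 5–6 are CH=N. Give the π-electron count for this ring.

6

Check conjugation: each doubly-bonded ring atom is sp² with one p-orbital electron; each =N– nitrogen is pyridine-type (lone pair in the sp² plane, one electron in the p orbital) — every position has a p orbital, so the cyclic π system is continuous.
π-electron count: 3 × 2 = 6 from the 3 double-bond units.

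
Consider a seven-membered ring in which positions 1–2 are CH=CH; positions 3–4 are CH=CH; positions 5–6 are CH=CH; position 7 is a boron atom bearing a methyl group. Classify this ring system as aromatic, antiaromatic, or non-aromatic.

Aromatic

Every ring atom contributes a p orbital perpendicular to the ring (each doubly-bonded ring atom is sp² with one p-orbital electron; the boron has an empty p orbital), so the π system is cyclic and fully conjugated.
π-electron count: 3 × 2 = 6 from the double-bond units + 0 from the B(methyl) atom = 6.
With 6 π electrons (n = 1), the Hückel 4n+2 condition holds.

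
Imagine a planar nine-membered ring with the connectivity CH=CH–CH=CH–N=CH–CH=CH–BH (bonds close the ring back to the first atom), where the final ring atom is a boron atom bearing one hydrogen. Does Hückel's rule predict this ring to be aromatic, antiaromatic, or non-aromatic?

Every ring atom contributes a p orbital perpendicular to the ring (every atom in a ring double bond is sp² and brings one electron to the p orbital; each =N– nitrogen is pyridine-type (lone pair in the sp² plane, one electron in the p orbital); the boron has an empty p orbital), so the π system is cyclic and fully conjugated.
Tallying contributions gives 4 × 2 = 8 from the double-bond units + 0 from the BH atom = 8.
With 8 = 4·2 π electrons, Hückel's rule classifies the planar ring as antiaromatic.

Antiaromatic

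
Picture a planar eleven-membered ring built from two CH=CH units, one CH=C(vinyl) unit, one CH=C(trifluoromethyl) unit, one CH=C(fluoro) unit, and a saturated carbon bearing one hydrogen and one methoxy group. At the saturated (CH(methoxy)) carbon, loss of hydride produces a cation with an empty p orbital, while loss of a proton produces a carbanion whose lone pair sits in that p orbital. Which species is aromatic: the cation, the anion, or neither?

Both ions have a continuous loop of p orbitals — each ring atom is sp².
Cation: 5 × 2 + 0 = 10 π electrons → 4(2)+2, aromatic.
Anion: 5 × 2 + 2 = 12 π electrons → 4(3), antiaromatic.

The cation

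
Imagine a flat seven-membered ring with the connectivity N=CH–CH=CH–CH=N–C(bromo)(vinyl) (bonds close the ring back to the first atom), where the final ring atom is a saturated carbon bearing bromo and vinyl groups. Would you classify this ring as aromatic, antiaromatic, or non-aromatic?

Because that saturated carbon is sp³ and has no p orbital in the ring π system at the C(bromo)(vinyl) position, the π system cannot extend all the way around the ring.
Hückel's rule only applies to fully conjugated rings, so this one is simply non-aromatic.

Non-aromatic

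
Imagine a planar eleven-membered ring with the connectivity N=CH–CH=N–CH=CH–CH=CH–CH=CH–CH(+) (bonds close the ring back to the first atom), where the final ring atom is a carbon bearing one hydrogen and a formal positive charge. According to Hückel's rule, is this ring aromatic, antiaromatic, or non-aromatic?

Aromatic

Check conjugation: every atom in a ring double bond is sp² and brings one electron to the p orbital; each =N– nitrogen is pyridine-type (lone pair in the sp² plane, one electron in the p orbital); the carbocation has an empty p orbital — every position has a p orbital, so the cyclic π system is continuous.
Adding the contributions, 5 × 2 = 10 from the double-bond units + 0 from the CH(+) atom = 10.
With 10 π electrons (n = 2), the Hückel 4n+2 condition holds.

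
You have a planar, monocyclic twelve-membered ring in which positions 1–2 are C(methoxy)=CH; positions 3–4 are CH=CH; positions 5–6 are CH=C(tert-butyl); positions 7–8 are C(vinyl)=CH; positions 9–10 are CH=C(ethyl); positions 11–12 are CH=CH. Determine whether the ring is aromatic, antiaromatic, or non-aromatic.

All ring atoms are sp² and supply a p orbital to the ring (the double-bond atoms are sp², each contributing one p electron); the conjugation is uninterrupted.
Tallying contributions gives 6 × 2 = 12 from the 6 double-bond units.
12 = 4(3); a planar, fully conjugated 4n system is antiaromatic.

Antiaromatic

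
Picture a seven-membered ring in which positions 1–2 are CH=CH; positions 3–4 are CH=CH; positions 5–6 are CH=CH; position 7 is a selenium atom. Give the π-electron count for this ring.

Check conjugation: each doubly-bonded ring atom is sp² with one p-orbital electron; the selenium donates one lone pair from its p orbital — every position has a p orbital, so the cyclic π system is continuous.
Counting π electrons: 3 × 2 = 6 from the double-bond units + 2 from the Se atom = 8.

8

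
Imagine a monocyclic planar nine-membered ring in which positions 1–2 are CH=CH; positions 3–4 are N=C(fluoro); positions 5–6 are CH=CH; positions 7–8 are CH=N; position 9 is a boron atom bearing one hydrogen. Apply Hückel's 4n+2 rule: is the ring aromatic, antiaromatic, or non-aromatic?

Check conjugation: every atom in a ring double bond is sp² and brings one electron to the p orbital; the doubly-bonded nitrogens are pyridine-type — their lone pairs lie in the ring plane, leaving one electron in the p orbital; the boron has an empty p orbital — every position has a p orbital, so the cyclic π system is continuous.
π-electron count: 4 × 2 = 8 from the double-bond units + 0 from the BH atom = 8.
With 8 = 4·2 π electrons, Hückel's rule classifies the planar ring as antiaromatic.

Antiaromatic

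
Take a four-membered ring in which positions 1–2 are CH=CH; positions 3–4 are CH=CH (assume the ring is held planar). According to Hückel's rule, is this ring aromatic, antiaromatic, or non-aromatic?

Antiaromatic

Check conjugation: the double-bond atoms are sp², each contributing one p electron — every position has a p orbital, so the cyclic π system is continuous.
Counting π electrons: 2 × 2 = 4 from the 2 double-bond units.
4 = 4(1); a planar, fully conjugated 4n system is antiaromatic.
(This ring is cyclobutadiene.)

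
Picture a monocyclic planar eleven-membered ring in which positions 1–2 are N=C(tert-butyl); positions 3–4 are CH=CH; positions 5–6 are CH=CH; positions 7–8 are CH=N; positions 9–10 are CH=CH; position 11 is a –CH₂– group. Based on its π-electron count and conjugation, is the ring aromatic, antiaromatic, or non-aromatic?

Non-aromatic

Because the tetrahedral CH₂ carbon is sp³ and has no p orbital in the ring π system at the CH2 position, the π system cannot extend all the way around the ring.
Hückel's rule only applies to fully conjugated rings, so this one is simply non-aromatic.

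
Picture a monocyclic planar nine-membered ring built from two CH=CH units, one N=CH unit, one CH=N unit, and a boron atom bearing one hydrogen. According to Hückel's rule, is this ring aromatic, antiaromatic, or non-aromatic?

Every ring atom contributes a p orbital perpendicular to the ring (each doubly-bonded ring atom is sp² with one p-orbital electron; the doubly-bonded nitrogens are pyridine-type — their lone pairs lie in the ring plane, leaving one electron in the p orbital; the boron has an empty p orbital), so the π system is cyclic and fully conjugated.
Counting π electrons: 4 × 2 = 8 from the double-bond units + 0 from the BH atom = 8.
With 8 = 4·2 π electrons, Hückel's rule classifies the planar ring as antiaromatic.

Antiaromatic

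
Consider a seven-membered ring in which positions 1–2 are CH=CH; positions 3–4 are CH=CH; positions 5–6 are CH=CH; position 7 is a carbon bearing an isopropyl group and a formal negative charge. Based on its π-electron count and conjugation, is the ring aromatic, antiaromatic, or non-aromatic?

Every ring atom contributes a p orbital perpendicular to the ring (each doubly-bonded ring atom is sp² with one p-orbital electron; the carbanion's lone pair occupies the p orbital), so the π system is cyclic and fully conjugated.
Tallying contributions gives 3 × 2 = 6 from the double-bond units + 2 from the C(isopropyl)(-) atom = 8.
A 4n π count (8, n = 2) in a planar conjugated ring means antiaromatic.

Antiaromatic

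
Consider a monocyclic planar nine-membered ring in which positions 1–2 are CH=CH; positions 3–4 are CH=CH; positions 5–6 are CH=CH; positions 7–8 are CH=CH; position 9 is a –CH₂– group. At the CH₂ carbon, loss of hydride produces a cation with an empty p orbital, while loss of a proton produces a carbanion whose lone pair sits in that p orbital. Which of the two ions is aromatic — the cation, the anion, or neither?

The anion

In both ions every ring atom is sp² and contributes a p orbital, so both rings are fully conjugated.
Cation: 4 × 2 + 0 = 8 π electrons → 4(2), antiaromatic.
Anion: 4 × 2 + 2 = 10 π electrons → 4(2)+2, aromatic.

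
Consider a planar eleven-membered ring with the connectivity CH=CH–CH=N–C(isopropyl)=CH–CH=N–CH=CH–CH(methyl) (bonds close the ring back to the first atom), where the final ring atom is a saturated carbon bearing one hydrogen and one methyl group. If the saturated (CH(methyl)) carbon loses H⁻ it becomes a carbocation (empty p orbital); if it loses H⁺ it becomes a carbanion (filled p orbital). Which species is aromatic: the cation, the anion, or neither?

The cation

Both ions have a continuous loop of p orbitals — each ring atom is sp².
Cation: 5 × 2 + 0 = 10 π electrons → 4(2)+2, aromatic.
Anion: 5 × 2 + 2 = 12 π electrons → 4(3), antiaromatic.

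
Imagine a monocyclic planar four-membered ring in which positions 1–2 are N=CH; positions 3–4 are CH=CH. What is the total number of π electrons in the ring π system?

4

Every ring atom contributes a p orbital perpendicular to the ring (every atom in a ring double bond is sp² and brings one electron to the p orbital; each sp² =N– keeps its lone pair in-plane and puts one electron into the π system), so the π system is cyclic and fully conjugated.
π-electron count: 2 × 2 = 4 from the 2 double-bond units.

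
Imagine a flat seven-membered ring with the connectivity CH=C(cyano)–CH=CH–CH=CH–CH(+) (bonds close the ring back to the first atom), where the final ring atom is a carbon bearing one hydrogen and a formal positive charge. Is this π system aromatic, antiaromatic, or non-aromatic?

All ring atoms are sp² and supply a p orbital to the ring (every atom in a ring double bond is sp² and brings one electron to the p orbital; the carbocation has an empty p orbital); the conjugation is uninterrupted.
π-electron count: 3 × 2 = 6 from the double-bond units + 0 from the CH(+) atom = 6.
That gives a 4n+2 count (6, n = 1).

Aromatic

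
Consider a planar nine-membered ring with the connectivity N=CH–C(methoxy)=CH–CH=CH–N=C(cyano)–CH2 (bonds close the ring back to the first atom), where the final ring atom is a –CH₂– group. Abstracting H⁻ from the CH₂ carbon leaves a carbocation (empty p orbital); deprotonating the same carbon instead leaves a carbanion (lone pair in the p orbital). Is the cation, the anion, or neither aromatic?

In both ions every ring atom is sp² and contributes a p orbital, so both rings are fully conjugated.
Cation: 4 × 2 + 0 = 8 π electrons → 4(2), antiaromatic.
Anion: 4 × 2 + 2 = 10 π electrons → 4(2)+2, aromatic.

The anion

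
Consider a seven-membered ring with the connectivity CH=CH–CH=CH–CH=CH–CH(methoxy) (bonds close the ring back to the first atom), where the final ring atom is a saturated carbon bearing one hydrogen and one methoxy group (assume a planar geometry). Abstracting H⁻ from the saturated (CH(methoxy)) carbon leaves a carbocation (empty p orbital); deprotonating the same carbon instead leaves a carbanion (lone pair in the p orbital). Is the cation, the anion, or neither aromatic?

The cation

Once that carbon is sp², every ring atom has a p orbital and both ions are fully conjugated.
Cation: 3 × 2 + 0 = 6 π electrons → 4(1)+2, aromatic.
Anion: 3 × 2 + 2 = 8 π electrons → 4(2), antiaromatic.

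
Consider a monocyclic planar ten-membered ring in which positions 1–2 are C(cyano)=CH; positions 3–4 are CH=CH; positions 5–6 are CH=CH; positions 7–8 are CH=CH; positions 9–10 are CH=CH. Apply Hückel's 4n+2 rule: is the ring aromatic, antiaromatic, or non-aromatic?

The p orbitals form a continuous loop: each doubly-bonded ring atom is sp² with one p-orbital electron. The ring is fully conjugated.
Counting π electrons: 5 × 2 = 10 from the 5 double-bond units.
Since 10 = 4·2 + 2, the ring meets the 4n+2 criterion.

Aromatic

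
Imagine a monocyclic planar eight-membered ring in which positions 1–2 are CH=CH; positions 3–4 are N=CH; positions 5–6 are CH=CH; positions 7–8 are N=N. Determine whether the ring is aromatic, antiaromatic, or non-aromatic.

Check conjugation: every atom in a ring double bond is sp² and brings one electron to the p orbital; each sp² =N– keeps its lone pair in-plane and puts one electron into the π system — every position has a p orbital, so the cyclic π system is continuous.
Adding the contributions, 4 × 2 = 8 from the 4 double-bond units.
8 is a 4n count (n = 2), so the planar conjugated ring is antiaromatic.

Antiaromatic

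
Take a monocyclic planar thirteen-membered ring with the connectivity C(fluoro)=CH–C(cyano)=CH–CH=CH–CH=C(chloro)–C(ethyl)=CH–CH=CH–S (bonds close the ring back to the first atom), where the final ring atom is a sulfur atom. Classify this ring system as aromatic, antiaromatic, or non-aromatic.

Check conjugation: every atom in a ring double bond is sp² and brings one electron to the p orbital; the sulfur donates one lone pair from its p orbital — every position has a p orbital, so the cyclic π system is continuous.
Adding the contributions, 6 × 2 = 12 from the double-bond units + 2 from the S atom = 14.
That gives a 4n+2 count (14, n = 3).

Aromatic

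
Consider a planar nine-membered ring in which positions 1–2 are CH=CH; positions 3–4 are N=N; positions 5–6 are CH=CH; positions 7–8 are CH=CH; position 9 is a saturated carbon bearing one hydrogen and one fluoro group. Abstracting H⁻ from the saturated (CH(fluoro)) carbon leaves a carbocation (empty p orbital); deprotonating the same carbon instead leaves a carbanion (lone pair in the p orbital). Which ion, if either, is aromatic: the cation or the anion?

In both ions every ring atom is sp² and contributes a p orbital, so both rings are fully conjugated.
Cation: 4 × 2 + 0 = 8 π electrons → 4(2), antiaromatic.
Anion: 4 × 2 + 2 = 10 π electrons → 4(2)+2, aromatic.

The anion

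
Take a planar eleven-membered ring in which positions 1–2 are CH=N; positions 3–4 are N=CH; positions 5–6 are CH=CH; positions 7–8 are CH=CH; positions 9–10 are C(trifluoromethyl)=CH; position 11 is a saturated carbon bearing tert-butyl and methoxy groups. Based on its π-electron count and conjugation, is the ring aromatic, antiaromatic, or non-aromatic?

The C(tert-butyl)(methoxy) position has four σ bonds — that saturated carbon is sp³ and has no p orbital in the ring π system — so the cyclic conjugation is interrupted.
A ring that is not fully conjugated cannot be aromatic or antiaromatic regardless of its π-electron count.

Non-aromatic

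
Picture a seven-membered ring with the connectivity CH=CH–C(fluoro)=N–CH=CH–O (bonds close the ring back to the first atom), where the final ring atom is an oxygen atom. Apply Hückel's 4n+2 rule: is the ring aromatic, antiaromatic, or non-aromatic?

The p orbitals form a continuous loop: every atom in a ring double bond is sp² and brings one electron to the p orbital; each =N– nitrogen is pyridine-type (lone pair in the sp² plane, one electron in the p orbital); the oxygen donates one lone pair from its p orbital. The ring is fully conjugated.
Counting π electrons: 3 × 2 = 6 from the double-bond units + 2 from the O atom = 8.
8 = 4(2); a planar, fully conjugated 4n system is antiaromatic.

Antiaromatic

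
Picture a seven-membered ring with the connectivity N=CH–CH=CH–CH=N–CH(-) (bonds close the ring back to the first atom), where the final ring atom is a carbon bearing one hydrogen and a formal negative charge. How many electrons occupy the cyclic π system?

8

Check conjugation: every atom in a ring double bond is sp² and brings one electron to the p orbital; each sp² =N– keeps its lone pair in-plane and puts one electron into the π system; the carbanion's lone pair occupies the p orbital — every position has a p orbital, so the cyclic π system is continuous.
Tallying contributions gives 3 × 2 = 6 from the double-bond units + 2 from the CH(-) atom = 8.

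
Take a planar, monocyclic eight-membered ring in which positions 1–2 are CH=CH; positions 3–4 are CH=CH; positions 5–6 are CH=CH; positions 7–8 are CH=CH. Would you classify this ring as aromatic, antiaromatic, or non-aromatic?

The p orbitals form a continuous loop: each doubly-bonded ring atom is sp² with one p-orbital electron. The ring is fully conjugated.
Adding the contributions, 4 × 2 = 8 from the 4 double-bond units.
8 is a 4n count (n = 2), so the planar conjugated ring is antiaromatic.
This is cyclooctatetraene.

Antiaromatic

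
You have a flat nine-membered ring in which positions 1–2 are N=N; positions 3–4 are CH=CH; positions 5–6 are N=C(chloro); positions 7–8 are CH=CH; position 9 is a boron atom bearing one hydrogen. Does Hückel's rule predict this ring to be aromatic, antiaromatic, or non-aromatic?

Antiaromatic

Check conjugation: every atom in a ring double bond is sp² and brings one electron to the p orbital; the doubly-bonded nitrogens are pyridine-type — their lone pairs lie in the ring plane, leaving one electron in the p orbital; the boron has an empty p orbital — every position has a p orbital, so the cyclic π system is continuous.
Tallying contributions gives 4 × 2 = 8 from the double-bond units + 0 from the BH atom = 8.
8 = 4(2); a planar, fully conjugated 4n system is antiaromatic.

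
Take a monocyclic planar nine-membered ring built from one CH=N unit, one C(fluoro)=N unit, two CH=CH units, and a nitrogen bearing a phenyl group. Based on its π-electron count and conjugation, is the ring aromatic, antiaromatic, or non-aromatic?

Aromatic

Every ring atom contributes a p orbital perpendicular to the ring (the double-bond atoms are sp², each contributing one p electron; each sp² =N– keeps its lone pair in-plane and puts one electron into the π system; the pyrrole-type nitrogen donates its lone pair from the p orbital), so the π system is cyclic and fully conjugated.
Tallying contributions gives 4 × 2 = 8 from the double-bond units + 2 from the N(phenyl) atom = 10.
10 = 4(2) + 2, which satisfies Hückel's 4n+2 rule.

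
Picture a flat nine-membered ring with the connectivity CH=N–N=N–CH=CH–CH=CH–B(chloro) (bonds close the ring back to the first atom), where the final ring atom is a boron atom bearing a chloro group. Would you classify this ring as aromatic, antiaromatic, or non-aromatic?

Antiaromatic

The p orbitals form a continuous loop: the double-bond atoms are sp², each contributing one p electron; the doubly-bonded nitrogens are pyridine-type — their lone pairs lie in the ring plane, leaving one electron in the p orbital; the boron has an empty p orbital. The ring is fully conjugated.
Adding the contributions, 4 × 2 = 8 from the double-bond units + 0 from the B(chloro) atom = 8.
8 = 4(2); a planar, fully conjugated 4n system is antiaromatic.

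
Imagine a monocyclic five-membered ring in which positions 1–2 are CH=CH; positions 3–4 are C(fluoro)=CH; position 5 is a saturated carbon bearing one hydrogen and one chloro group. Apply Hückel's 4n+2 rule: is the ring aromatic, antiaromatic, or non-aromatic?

The CH(chloro) position has four σ bonds — that saturated carbon is sp³ and has no p orbital in the ring π system — so the cyclic conjugation is interrupted.
Without a continuous loop of overlapping p orbitals the Hückel electron count never comes into play.

Non-aromatic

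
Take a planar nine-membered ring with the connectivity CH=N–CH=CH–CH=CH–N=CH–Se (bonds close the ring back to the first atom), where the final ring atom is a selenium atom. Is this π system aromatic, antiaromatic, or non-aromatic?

Check conjugation: the double-bond atoms are sp², each contributing one p electron; each =N– nitrogen is pyridine-type (lone pair in the sp² plane, one electron in the p orbital); the selenium donates one lone pair from its p orbital — every position has a p orbital, so the cyclic π system is continuous.
Adding the contributions, 4 × 2 = 8 from the double-bond units + 2 from the Se atom = 10.
That gives a 4n+2 count (10, n = 2).

Aromatic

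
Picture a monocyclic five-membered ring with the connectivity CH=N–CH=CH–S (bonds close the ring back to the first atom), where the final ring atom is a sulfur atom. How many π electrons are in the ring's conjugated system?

Check conjugation: each doubly-bonded ring atom is sp² with one p-orbital electron; the doubly-bonded nitrogens are pyridine-type — their lone pairs lie in the ring plane, leaving one electron in the p orbital; the sulfur donates one lone pair from its p orbital — every position has a p orbital, so the cyclic π system is continuous.
Adding the contributions, 2 × 2 = 4 from the double-bond units + 2 from the S atom = 6.

6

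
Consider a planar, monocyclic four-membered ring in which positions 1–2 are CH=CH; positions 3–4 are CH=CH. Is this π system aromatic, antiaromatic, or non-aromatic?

Antiaromatic

Check conjugation: every atom in a ring double bond is sp² and brings one electron to the p orbital — every position has a p orbital, so the cyclic π system is continuous.
π-electron count: 2 × 2 = 4 from the 2 double-bond units.
With 4 = 4·1 π electrons, Hückel's rule classifies the planar ring as antiaromatic.
This is cyclobutadiene.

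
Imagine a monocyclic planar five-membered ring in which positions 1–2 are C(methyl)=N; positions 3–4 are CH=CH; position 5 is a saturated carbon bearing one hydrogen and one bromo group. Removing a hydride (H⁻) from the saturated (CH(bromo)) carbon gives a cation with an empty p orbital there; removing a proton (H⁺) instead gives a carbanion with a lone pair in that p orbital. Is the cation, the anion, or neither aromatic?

The anion

In either ion the ring is fully conjugated: every atom, including the new sp² carbon, supplies a p orbital.
Cation: 2 × 2 + 0 = 4 π electrons → 4(1), antiaromatic.
Anion: 2 × 2 + 2 = 6 π electrons → 4(1)+2, aromatic.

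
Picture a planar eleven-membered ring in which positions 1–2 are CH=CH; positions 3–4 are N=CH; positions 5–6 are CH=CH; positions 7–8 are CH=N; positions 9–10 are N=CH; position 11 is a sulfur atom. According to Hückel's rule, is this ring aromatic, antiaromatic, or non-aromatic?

The p orbitals form a continuous loop: the double-bond atoms are sp², each contributing one p electron; each =N– nitrogen is pyridine-type (lone pair in the sp² plane, one electron in the p orbital); the sulfur donates one lone pair from its p orbital. The ring is fully conjugated.
Tallying contributions gives 5 × 2 = 10 from the double-bond units + 2 from the S atom = 12.
With 12 = 4·3 π electrons, Hückel's rule classifies the planar ring as antiaromatic.

Antiaromatic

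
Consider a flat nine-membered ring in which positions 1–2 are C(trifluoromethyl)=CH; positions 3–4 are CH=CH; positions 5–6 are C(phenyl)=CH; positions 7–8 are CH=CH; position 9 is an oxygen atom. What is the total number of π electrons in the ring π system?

Check conjugation: each doubly-bonded ring atom is sp² with one p-orbital electron; the oxygen donates one lone pair from its p orbital — every position has a p orbital, so the cyclic π system is continuous.
Counting π electrons: 4 × 2 = 8 from the double-bond units + 2 from the O atom = 10.

10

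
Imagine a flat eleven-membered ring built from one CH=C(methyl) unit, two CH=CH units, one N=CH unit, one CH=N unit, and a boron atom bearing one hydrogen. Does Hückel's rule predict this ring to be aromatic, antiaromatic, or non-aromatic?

Aromatic

Every ring atom contributes a p orbital perpendicular to the ring (every atom in a ring double bond is sp² and brings one electron to the p orbital; each sp² =N– keeps its lone pair in-plane and puts one electron into the π system; the boron has an empty p orbital), so the π system is cyclic and fully conjugated.
Tallying contributions gives 5 × 2 = 10 from the double-bond units + 0 from the BH atom = 10.
10 = 4(2) + 2, which satisfies Hückel's 4n+2 rule.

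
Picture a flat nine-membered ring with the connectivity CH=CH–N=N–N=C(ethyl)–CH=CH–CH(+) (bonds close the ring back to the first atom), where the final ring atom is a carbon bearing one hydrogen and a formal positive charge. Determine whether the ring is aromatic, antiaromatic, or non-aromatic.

Antiaromatic

The p orbitals form a continuous loop: every atom in a ring double bond is sp² and brings one electron to the p orbital; each =N– nitrogen is pyridine-type (lone pair in the sp² plane, one electron in the p orbital); the carbocation has an empty p orbital. The ring is fully conjugated.
Adding the contributions, 4 × 2 = 8 from the double-bond units + 0 from the CH(+) atom = 8.
8 = 4(2); a planar, fully conjugated 4n system is antiaromatic.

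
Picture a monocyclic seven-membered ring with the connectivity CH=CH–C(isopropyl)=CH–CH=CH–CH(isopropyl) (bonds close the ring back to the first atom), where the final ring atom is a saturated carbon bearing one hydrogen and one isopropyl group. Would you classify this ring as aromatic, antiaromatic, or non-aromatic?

At the CH(isopropyl) position, that saturated carbon is sp³ and has no p orbital in the ring π system; the ring's p-orbital overlap is broken there.
A ring that is not fully conjugated cannot be aromatic or antiaromatic regardless of its π-electron count.

Non-aromatic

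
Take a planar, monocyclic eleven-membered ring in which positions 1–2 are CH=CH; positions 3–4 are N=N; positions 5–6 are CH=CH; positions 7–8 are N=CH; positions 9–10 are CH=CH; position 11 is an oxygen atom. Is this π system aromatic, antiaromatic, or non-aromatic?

Antiaromatic

The p orbitals form a continuous loop: every atom in a ring double bond is sp² and brings one electron to the p orbital; each sp² =N– keeps its lone pair in-plane and puts one electron into the π system; the oxygen donates one lone pair from its p orbital. The ring is fully conjugated.
π-electron count: 5 × 2 = 10 from the double-bond units + 2 from the O atom = 12.
12 is a 4n count (n = 3), so the planar conjugated ring is antiaromatic.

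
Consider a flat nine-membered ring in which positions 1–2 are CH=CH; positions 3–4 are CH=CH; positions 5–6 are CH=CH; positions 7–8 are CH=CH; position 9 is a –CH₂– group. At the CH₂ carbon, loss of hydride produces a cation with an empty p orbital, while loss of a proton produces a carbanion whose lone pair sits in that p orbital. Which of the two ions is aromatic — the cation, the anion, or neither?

The anion

In both ions every ring atom is sp² and contributes a p orbital, so both rings are fully conjugated.
Cation: 4 × 2 + 0 = 8 π electrons → 4(2), antiaromatic.
Anion: 4 × 2 + 2 = 10 π electrons → 4(2)+2, aromatic.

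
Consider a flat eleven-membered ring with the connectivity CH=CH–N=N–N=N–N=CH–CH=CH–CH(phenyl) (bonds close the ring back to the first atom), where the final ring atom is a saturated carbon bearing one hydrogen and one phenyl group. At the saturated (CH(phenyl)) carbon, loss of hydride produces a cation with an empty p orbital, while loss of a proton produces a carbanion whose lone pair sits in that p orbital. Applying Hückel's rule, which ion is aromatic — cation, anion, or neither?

The cation

Once that carbon is sp², every ring atom has a p orbital and both ions are fully conjugated.
Cation: 5 × 2 + 0 = 10 π electrons → 4(2)+2, aromatic.
Anion: 5 × 2 + 2 = 12 π electrons → 4(3), antiaromatic.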